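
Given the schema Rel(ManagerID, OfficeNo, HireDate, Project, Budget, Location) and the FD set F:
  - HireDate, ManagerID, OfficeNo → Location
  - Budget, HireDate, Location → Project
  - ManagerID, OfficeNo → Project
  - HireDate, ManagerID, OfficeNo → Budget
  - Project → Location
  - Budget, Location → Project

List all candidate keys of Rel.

No FD produces {HireDate, ManagerID, OfficeNo}, so they must be in every candidate key.
{HireDate, ManagerID, OfficeNo}⁺ = {Budget, HireDate, Location, ManagerID, OfficeNo, Project} — all of the relation — so {HireDate, ManagerID, OfficeNo} is a candidate key.
No smaller or unrelated set reaches every attribute, so there are no other keys.

{HireDate, ManagerID, OfficeNo}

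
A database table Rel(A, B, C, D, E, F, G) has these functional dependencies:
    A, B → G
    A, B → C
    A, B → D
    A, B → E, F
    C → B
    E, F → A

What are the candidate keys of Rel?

{A, B} is a candidate key since {A, B}⁺ = {A, B, C, D, E, F, G} covers every attribute.
{A, C} is a candidate key since {A, C}⁺ = {A, B, C, D, E, F, G} covers every attribute.
{B, E, F} is a candidate key since {B, E, F}⁺ = {A, B, C, D, E, F, G} covers every attribute.
{C, E, F} is a candidate key since {C, E, F}⁺ = {A, B, C, D, E, F, G} covers every attribute.
Any other superkey properly contains one of these, so there are no further candidate keys.

{A, B}, {A, C}, {B, E, F}, {C, E, F}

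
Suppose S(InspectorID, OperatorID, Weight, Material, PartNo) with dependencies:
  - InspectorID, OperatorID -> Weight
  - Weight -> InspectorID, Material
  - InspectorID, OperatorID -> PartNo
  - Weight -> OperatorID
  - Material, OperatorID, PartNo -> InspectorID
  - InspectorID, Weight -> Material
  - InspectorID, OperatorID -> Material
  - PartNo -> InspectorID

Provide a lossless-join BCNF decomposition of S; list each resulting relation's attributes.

Candidate keys of the original relation: {InspectorID, OperatorID}, {OperatorID, PartNo}, {Weight}.
Within {InspectorID, Material, OperatorID, PartNo, Weight}: {PartNo}⁺ ∩ {InspectorID, Material, OperatorID, PartNo, Weight} = {InspectorID, PartNo}, not the whole set, so PartNo -> InspectorID violates BCNF; decompose into {InspectorID, PartNo} and {Material, OperatorID, PartNo, Weight}.
{InspectorID, PartNo} is in BCNF.
{Material, OperatorID, PartNo, Weight} is in BCNF.

{InspectorID, PartNo}; {Material, OperatorID, PartNo, Weight}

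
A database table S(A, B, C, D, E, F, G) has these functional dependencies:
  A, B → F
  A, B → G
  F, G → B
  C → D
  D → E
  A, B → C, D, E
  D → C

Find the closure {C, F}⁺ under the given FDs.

Start with {C, F}.
C → D applies; add {D} → now {C, D, F}.
D → E applies; add {E} → now {C, D, E, F}.
No further FD applies.

{C, D, E, F}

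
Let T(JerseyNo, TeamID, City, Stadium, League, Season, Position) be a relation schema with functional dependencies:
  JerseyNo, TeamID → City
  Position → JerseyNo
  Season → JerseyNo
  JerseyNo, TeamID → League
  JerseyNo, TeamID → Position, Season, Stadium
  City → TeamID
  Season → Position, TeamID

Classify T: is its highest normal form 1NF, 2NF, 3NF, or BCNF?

Candidate keys: {City, JerseyNo}, {City, Position}, {JerseyNo, TeamID}, {Position, TeamID}, {Season}. Prime attributes: {City, JerseyNo, Position, Season, TeamID}.
Position → JerseyNo: {Position}⁺ = {JerseyNo, Position}, which is not all of the attributes, so the left side is not a superkey — BCNF is violated.
But every attribute on its right side ({JerseyNo}) is prime, and the same holds for every other non-superkey FD, so 3NF still holds.

3NF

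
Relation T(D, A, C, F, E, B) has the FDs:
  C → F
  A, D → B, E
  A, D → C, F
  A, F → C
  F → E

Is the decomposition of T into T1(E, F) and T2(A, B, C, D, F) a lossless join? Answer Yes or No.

Yes

Common attributes: {F}; their closure is {E, F}.
This includes all of T1, so the common attributes are a superkey of T1 — the join is lossless.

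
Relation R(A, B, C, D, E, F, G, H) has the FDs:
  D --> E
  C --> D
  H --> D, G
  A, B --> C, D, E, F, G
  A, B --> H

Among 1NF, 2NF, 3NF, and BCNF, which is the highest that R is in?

2NF

Candidate key: {A, B}. Prime attributes: {A, B}.
D --> E: {D}⁺ = {D, E}, which is not all of the attributes, so the left side is not a superkey — BCNF is violated.
Because {E} is non-prime and the left side of D --> E is not a superkey, the relation is not in 3NF.
No proper subset of a key has a non-prime attribute in its closure, so there is no partial dependency; 2NF holds.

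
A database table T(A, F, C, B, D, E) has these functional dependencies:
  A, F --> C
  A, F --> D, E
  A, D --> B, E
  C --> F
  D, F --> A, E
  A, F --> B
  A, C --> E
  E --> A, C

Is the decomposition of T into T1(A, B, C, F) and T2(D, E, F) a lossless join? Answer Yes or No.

No

Common attributes: {F}; their closure is {F}.
Neither T1 nor T2 is contained in that closure, so the decomposition is lossy.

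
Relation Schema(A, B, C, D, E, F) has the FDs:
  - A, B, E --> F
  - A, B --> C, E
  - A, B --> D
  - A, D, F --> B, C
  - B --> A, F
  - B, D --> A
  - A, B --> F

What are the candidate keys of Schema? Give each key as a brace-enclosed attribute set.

{B} is a candidate key since {B}⁺ = {A, B, C, D, E, F} covers every attribute.
{A, D, F} is a candidate key since {A, D, F}⁺ = {A, B, C, D, E, F} covers every attribute.
These are minimal and exhaustive — every other superkey contains one of them.

{A, D, F}, {B}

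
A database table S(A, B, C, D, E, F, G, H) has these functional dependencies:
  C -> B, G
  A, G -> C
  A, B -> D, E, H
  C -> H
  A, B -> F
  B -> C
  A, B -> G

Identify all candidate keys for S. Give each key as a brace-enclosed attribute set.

{A, B}, {A, C}, {A, G}

Attributes never on any right-hand side: {A} — every candidate key must contain it.
{A, B}⁺ = {A, B, C, D, E, F, G, H}, which is every attribute, so {A, B} is a candidate key.
{A, C}⁺ = {A, B, C, D, E, F, G, H}, which is every attribute, so {A, C} is a candidate key.
{A, G}⁺ = {A, B, C, D, E, F, G, H}, which is every attribute, so {A, G} is a candidate key.
No proper subset of any of these is a key, and no other minimal superkey exists.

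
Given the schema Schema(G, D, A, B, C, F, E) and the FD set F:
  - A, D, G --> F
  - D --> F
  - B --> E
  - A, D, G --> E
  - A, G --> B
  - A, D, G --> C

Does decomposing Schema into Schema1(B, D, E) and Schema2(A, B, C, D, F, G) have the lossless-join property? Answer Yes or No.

Yes

Common attributes: {B, D}; their closure is {B, D, E, F}.
This includes all of Schema1, so the common attributes are a superkey of Schema1 — the join is lossless.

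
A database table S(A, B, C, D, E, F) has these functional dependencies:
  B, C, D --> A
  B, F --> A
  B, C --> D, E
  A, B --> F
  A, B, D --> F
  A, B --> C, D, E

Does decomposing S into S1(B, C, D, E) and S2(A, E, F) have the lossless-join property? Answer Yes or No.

S1 ∩ S2 = {E}; its closure under F is {E}.
The closure covers neither S1 nor S2 entirely; the join is not lossless.

No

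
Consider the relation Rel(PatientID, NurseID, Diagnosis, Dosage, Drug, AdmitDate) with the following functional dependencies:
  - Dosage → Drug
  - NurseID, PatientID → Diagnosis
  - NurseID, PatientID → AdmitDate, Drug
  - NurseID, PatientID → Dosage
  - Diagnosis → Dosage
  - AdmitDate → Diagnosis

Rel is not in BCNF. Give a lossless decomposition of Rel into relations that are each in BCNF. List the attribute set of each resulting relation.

Candidate key of the original relation: {NurseID, PatientID}.
Within {AdmitDate, Diagnosis, Dosage, Drug, NurseID, PatientID}: {Dosage}⁺ ∩ {AdmitDate, Diagnosis, Dosage, Drug, NurseID, PatientID} = {Dosage, Drug}, not the whole set, so Dosage → Drug violates BCNF; decompose into {Dosage, Drug} and {AdmitDate, Diagnosis, Dosage, NurseID, PatientID}.
{Dosage, Drug} is in BCNF.
Within {AdmitDate, Diagnosis, Dosage, NurseID, PatientID}: {Diagnosis}⁺ ∩ {AdmitDate, Diagnosis, Dosage, NurseID, PatientID} = {Diagnosis, Dosage}, not the whole set, so Diagnosis → Dosage violates BCNF; decompose into {Diagnosis, Dosage} and {AdmitDate, Diagnosis, NurseID, PatientID}.
{Diagnosis, Dosage} is in BCNF.
Within {AdmitDate, Diagnosis, NurseID, PatientID}: {AdmitDate}⁺ ∩ {AdmitDate, Diagnosis, NurseID, PatientID} = {AdmitDate, Diagnosis}, not the whole set, so AdmitDate → Diagnosis violates BCNF; decompose into {AdmitDate, Diagnosis} and {AdmitDate, NurseID, PatientID}.
{AdmitDate, Diagnosis} is in BCNF.
{AdmitDate, NurseID, PatientID} is in BCNF.

{AdmitDate, Diagnosis}; {AdmitDate, NurseID, PatientID}; {Diagnosis, Dosage}; {Dosage, Drug}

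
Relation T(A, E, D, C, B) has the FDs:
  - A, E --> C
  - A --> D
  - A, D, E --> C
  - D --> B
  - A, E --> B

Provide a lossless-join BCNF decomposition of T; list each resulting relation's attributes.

Candidate key of the original relation: {A, E}.
In {A, B, C, D, E}, {A} is not a superkey ({A}⁺ restricted to this set is {A, B, D}), so split on A --> B, D into {A, B, D} and {A, C, E}.
In {A, B, D}, {D} is not a superkey ({D}⁺ restricted to this set is {B, D}), so split on D --> B into {B, D} and {A, D}.
{B, D}: every determinant is a superkey — BCNF.
{A, D}: every determinant is a superkey — BCNF.
{A, C, E}: every determinant is a superkey — BCNF.

{A, C, E}; {A, D}; {B, D}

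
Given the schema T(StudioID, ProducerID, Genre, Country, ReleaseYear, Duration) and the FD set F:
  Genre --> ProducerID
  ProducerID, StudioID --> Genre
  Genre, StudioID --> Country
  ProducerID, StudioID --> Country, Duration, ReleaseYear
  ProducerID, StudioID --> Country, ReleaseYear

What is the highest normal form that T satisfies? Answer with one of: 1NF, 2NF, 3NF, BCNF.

3NF

Candidate keys: {Genre, StudioID}, {ProducerID, StudioID}. Prime attributes: {Genre, ProducerID, StudioID}.
Genre --> ProducerID: {Genre}⁺ = {Genre, ProducerID}, which is not all of the attributes, so the left side is not a superkey — BCNF is violated.
Since {ProducerID} ⊆ prime attributes and every other non-superkey FD also has a prime right side, the schema is in 3NF.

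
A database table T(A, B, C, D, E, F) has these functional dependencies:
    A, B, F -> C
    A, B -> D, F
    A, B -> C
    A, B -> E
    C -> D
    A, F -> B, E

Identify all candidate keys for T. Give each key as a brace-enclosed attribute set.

No FD produces {A}, so it must be in every candidate key.
{A, B}⁺ = {A, B, C, D, E, F} — all of the relation — so {A, B} is a candidate key.
{A, F}⁺ = {A, B, C, D, E, F} — all of the relation — so {A, F} is a candidate key.
No proper subset of any of these is a key, and no other minimal superkey exists.

{A, B}, {A, F}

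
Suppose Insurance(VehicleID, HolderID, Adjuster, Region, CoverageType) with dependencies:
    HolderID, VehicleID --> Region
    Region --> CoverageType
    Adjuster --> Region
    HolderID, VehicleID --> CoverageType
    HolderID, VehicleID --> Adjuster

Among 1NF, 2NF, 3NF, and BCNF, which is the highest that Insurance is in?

Candidate key: {HolderID, VehicleID}. Prime attributes: {HolderID, VehicleID}.
For Region --> CoverageType we have {Region}⁺ = {CoverageType, Region}; {Region} is not a superkey, so BCNF fails.
Region --> CoverageType determines the non-prime attribute {CoverageType} from a non-superkey — 3NF is violated.
Checking every proper subset of each key, none determines a non-prime attribute — 2NF is satisfied.

2NF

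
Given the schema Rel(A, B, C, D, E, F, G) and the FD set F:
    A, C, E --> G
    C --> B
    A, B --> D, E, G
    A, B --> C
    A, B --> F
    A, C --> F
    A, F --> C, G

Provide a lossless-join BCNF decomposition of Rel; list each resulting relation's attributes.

Candidate keys of the original relation: {A, B}, {A, C}, {A, F}.
Within {A, B, C, D, E, F, G}: {C}⁺ ∩ {A, B, C, D, E, F, G} = {B, C}, not the whole set, so C --> B violates BCNF; decompose into {B, C} and {A, C, D, E, F, G}.
{B, C} has no BCNF violation.
{A, C, D, E, F, G} has no BCNF violation.

{A, C, D, E, F, G}; {B, C}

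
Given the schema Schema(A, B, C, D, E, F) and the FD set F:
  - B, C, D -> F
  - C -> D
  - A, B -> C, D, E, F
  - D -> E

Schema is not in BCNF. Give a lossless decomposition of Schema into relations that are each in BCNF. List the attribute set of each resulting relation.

Candidate key of the original relation: {A, B}.
{A, B, C, D, E, F}: {B, C, D} determines {B, C, D, E, F} here but is not a superkey — split on B, C, D -> E, F, giving {B, C, D, E, F} and {A, B, C, D}.
{B, C, D, E, F}: {C} determines {C, D, E} here but is not a superkey — split on C -> D, E, giving {C, D, E} and {B, C, F}.
{C, D, E}: {D} determines {D, E} here but is not a superkey — split on D -> E, giving {D, E} and {C, D}.
{D, E} is in BCNF.
{C, D} is in BCNF.
{B, C, F} is in BCNF.
{A, B, C, D}: {C} determines {C, D} here but is not a superkey — split on C -> D, giving {C, D} and {A, B, C}.
{C, D} is in BCNF.
{A, B, C} is in BCNF.

{A, B, C}; {B, C, F}; {C, D}; {D, E}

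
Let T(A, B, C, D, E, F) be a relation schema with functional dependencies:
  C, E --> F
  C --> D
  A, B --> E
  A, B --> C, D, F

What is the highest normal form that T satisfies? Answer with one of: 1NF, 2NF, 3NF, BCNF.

2NF

Candidate key: {A, B}. Prime attributes: {A, B}.
C, E --> F breaks BCNF: {C, E}⁺ = {C, D, E, F}, so {C, E} is not a superkey.
C, E --> F determines the non-prime attribute {F} from a non-superkey — 3NF is violated.
No non-prime attribute depends on a proper subset of any candidate key, so 2NF holds.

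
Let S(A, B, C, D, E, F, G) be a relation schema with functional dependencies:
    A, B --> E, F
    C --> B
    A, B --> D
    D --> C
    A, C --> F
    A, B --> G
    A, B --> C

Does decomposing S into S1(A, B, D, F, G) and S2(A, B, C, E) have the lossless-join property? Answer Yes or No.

Yes

The shared attributes are {A, B} and {A, B}⁺ = {A, B, C, D, E, F, G}.
This includes all of S1, so the common attributes are a superkey of S1 — the join is lossless.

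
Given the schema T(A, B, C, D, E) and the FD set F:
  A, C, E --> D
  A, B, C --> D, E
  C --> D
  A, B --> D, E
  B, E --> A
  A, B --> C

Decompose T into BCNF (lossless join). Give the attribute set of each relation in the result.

Candidate keys of the original relation: {A, B}, {B, E}.
{A, B, C, D, E}: {A, C, E} determines {A, C, D, E} here but is not a superkey — split on A, C, E --> D, giving {A, C, D, E} and {A, B, C, E}.
{A, C, D, E}: {C} determines {C, D} here but is not a superkey — split on C --> D, giving {C, D} and {A, C, E}.
{C, D} is in BCNF.
{A, C, E} is in BCNF.
{A, B, C, E} is in BCNF.

{A, B, C, E}; {C, D}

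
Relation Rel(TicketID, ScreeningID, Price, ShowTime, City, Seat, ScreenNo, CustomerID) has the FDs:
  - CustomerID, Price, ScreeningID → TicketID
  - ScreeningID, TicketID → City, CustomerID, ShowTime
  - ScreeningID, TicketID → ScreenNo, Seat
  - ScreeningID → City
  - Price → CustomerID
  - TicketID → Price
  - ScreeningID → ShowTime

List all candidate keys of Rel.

{Price, ScreeningID}, {ScreeningID, TicketID}

Attributes never on any right-hand side: {ScreeningID} — every candidate key must contain it.
{Price, ScreeningID}⁺ = {City, CustomerID, Price, ScreenNo, ScreeningID, Seat, ShowTime, TicketID} — all of the relation — so {Price, ScreeningID} is a candidate key.
{ScreeningID, TicketID}⁺ = {City, CustomerID, Price, ScreenNo, ScreeningID, Seat, ShowTime, TicketID} — all of the relation — so {ScreeningID, TicketID} is a candidate key.
Any other superkey properly contains one of these, so there are no further candidate keys.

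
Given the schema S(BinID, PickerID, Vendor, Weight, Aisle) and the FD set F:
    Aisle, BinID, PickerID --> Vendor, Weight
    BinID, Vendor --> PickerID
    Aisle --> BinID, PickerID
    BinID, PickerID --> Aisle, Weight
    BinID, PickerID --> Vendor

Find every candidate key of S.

{Aisle}, {BinID, PickerID}, {BinID, Vendor}

Closure of {Aisle} is {Aisle, BinID, PickerID, Vendor, Weight}, the whole schema; {Aisle} is a candidate key.
Closure of {BinID, PickerID} is {Aisle, BinID, PickerID, Vendor, Weight}, the whole schema; {BinID, PickerID} is a candidate key.
Closure of {BinID, Vendor} is {Aisle, BinID, PickerID, Vendor, Weight}, the whole schema; {BinID, Vendor} is a candidate key.
These are minimal and exhaustive — every other superkey contains one of them.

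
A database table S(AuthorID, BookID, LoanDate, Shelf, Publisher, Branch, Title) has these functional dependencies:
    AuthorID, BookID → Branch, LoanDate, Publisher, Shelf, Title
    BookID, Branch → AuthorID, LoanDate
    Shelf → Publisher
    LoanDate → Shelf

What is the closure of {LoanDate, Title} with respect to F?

Start with {LoanDate, Title}.
LoanDate → Shelf applies; add {Shelf} → now {LoanDate, Shelf, Title}.
Shelf → Publisher applies; add {Publisher} → now {LoanDate, Publisher, Shelf, Title}.
No further FD applies.

{LoanDate, Publisher, Shelf, Title}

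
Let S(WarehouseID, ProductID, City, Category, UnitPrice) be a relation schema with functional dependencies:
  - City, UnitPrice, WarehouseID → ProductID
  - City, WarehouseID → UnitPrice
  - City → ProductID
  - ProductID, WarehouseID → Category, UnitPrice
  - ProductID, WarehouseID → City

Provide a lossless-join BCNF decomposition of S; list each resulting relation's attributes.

{Category, City, UnitPrice, WarehouseID}; {City, ProductID}

Candidate keys of the original relation: {City, WarehouseID}, {ProductID, WarehouseID}.
Within {Category, City, ProductID, UnitPrice, WarehouseID}: {City}⁺ ∩ {Category, City, ProductID, UnitPrice, WarehouseID} = {City, ProductID}, not the whole set, so City → ProductID violates BCNF; decompose into {City, ProductID} and {Category, City, UnitPrice, WarehouseID}.
{City, ProductID} is in BCNF.
{Category, City, UnitPrice, WarehouseID} is in BCNF.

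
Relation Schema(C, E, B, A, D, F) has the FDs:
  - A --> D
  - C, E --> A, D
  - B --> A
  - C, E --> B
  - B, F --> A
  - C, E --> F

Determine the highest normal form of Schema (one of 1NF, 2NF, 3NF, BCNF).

2NF

Candidate key: {C, E}. Prime attributes: {C, E}.
For A --> D we have {A}⁺ = {A, D}; {A} is not a superkey, so BCNF fails.
A --> D determines the non-prime attribute {D} from a non-superkey — 3NF is violated.
Checking every proper subset of each key, none determines a non-prime attribute — 2NF is satisfied.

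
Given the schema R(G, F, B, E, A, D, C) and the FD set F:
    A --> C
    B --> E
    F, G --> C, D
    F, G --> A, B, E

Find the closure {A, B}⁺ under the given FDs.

{A, B, C, E}

Start with {A, B}.
A --> C applies; add {C} → now {A, B, C}.
B --> E applies; add {E} → now {A, B, C, E}.
No further FD applies.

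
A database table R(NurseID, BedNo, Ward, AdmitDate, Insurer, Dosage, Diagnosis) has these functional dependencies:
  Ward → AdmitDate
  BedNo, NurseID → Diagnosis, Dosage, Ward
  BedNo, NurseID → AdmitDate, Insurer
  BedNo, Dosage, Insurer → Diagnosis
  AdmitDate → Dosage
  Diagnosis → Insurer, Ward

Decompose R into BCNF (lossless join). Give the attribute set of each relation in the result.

{AdmitDate, Dosage}; {AdmitDate, Ward}; {BedNo, Diagnosis, NurseID}; {Diagnosis, Insurer, Ward}

Candidate key of the original relation: {BedNo, NurseID}.
Within {AdmitDate, BedNo, Diagnosis, Dosage, Insurer, NurseID, Ward}: {Ward}⁺ ∩ {AdmitDate, BedNo, Diagnosis, Dosage, Insurer, NurseID, Ward} = {AdmitDate, Dosage, Ward}, not the whole set, so Ward → AdmitDate, Dosage violates BCNF; decompose into {AdmitDate, Dosage, Ward} and {BedNo, Diagnosis, Insurer, NurseID, Ward}.
Within {AdmitDate, Dosage, Ward}: {AdmitDate}⁺ ∩ {AdmitDate, Dosage, Ward} = {AdmitDate, Dosage}, not the whole set, so AdmitDate → Dosage violates BCNF; decompose into {AdmitDate, Dosage} and {AdmitDate, Ward}.
{AdmitDate, Dosage}: every determinant is a superkey — BCNF.
{AdmitDate, Ward}: every determinant is a superkey — BCNF.
Within {BedNo, Diagnosis, Insurer, NurseID, Ward}: {Diagnosis}⁺ ∩ {BedNo, Diagnosis, Insurer, NurseID, Ward} = {Diagnosis, Insurer, Ward}, not the whole set, so Diagnosis → Insurer, Ward violates BCNF; decompose into {Diagnosis, Insurer, Ward} and {BedNo, Diagnosis, NurseID}.
{Diagnosis, Insurer, Ward}: every determinant is a superkey — BCNF.
{BedNo, Diagnosis, NurseID}: every determinant is a superkey — BCNF.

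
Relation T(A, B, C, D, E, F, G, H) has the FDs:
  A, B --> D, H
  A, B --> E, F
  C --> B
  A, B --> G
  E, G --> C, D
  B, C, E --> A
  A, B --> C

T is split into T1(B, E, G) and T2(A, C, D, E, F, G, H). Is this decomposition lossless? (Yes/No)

T1 ∩ T2 = {E, G}; its closure under F is {A, B, C, D, E, F, G, H}.
This includes all of T1, so the common attributes are a superkey of T1 — the join is lossless.

Yes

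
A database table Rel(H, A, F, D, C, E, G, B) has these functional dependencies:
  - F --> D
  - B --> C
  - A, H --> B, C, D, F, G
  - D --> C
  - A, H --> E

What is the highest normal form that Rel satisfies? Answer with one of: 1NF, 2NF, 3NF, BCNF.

2NF

Candidate key: {A, H}. Prime attributes: {A, H}.
F --> D breaks BCNF: {F}⁺ = {C, D, F}, so {F} is not a superkey.
F --> D has non-prime {D} on the right and a non-superkey on the left, so 3NF fails.
No non-prime attribute depends on a proper subset of any candidate key, so 2NF holds.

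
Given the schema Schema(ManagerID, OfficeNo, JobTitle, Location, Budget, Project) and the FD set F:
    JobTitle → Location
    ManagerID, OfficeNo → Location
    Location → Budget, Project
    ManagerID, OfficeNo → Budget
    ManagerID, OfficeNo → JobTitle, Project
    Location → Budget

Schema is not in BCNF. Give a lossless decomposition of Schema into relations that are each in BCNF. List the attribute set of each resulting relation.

Candidate key of the original relation: {ManagerID, OfficeNo}.
Within {Budget, JobTitle, Location, ManagerID, OfficeNo, Project}: {JobTitle}⁺ ∩ {Budget, JobTitle, Location, ManagerID, OfficeNo, Project} = {Budget, JobTitle, Location, Project}, not the whole set, so JobTitle → Budget, Location, Project violates BCNF; decompose into {Budget, JobTitle, Location, Project} and {JobTitle, ManagerID, OfficeNo}.
Within {Budget, JobTitle, Location, Project}: {Location}⁺ ∩ {Budget, JobTitle, Location, Project} = {Budget, Location, Project}, not the whole set, so Location → Budget, Project violates BCNF; decompose into {Budget, Location, Project} and {JobTitle, Location}.
{Budget, Location, Project} has no BCNF violation.
{JobTitle, Location} has no BCNF violation.
{JobTitle, ManagerID, OfficeNo} has no BCNF violation.

{Budget, Location, Project}; {JobTitle, Location}; {JobTitle, ManagerID, OfficeNo}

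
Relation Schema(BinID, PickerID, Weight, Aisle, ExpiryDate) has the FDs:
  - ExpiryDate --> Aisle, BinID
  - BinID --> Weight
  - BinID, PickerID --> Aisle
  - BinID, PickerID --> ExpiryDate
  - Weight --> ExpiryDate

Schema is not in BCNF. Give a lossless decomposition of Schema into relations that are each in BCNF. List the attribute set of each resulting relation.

Candidate keys of the original relation: {BinID, PickerID}, {ExpiryDate, PickerID}, {PickerID, Weight}.
In {Aisle, BinID, ExpiryDate, PickerID, Weight}, {ExpiryDate} is not a superkey ({ExpiryDate}⁺ restricted to this set is {Aisle, BinID, ExpiryDate, Weight}), so split on ExpiryDate --> Aisle, BinID, Weight into {Aisle, BinID, ExpiryDate, Weight} and {ExpiryDate, PickerID}.
{Aisle, BinID, ExpiryDate, Weight} is in BCNF.
{ExpiryDate, PickerID} is in BCNF.

{Aisle, BinID, ExpiryDate, Weight}; {ExpiryDate, PickerID}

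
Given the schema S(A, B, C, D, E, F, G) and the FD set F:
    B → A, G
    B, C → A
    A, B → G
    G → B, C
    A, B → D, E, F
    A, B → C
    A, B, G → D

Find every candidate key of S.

{B}, {G}

Closure of {B} is {A, B, C, D, E, F, G}, the whole schema; {B} is a candidate key.
Closure of {G} is {A, B, C, D, E, F, G}, the whole schema; {G} is a candidate key.
Any other superkey properly contains one of these, so there are no further candidate keys.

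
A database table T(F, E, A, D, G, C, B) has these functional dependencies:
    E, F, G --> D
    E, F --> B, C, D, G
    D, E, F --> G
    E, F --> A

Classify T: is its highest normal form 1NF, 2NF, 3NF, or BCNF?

BCNF

Candidate key: {E, F}. Prime attributes: {E, F}.
The left-hand side of every FD is a superkey, so BCNF is satisfied.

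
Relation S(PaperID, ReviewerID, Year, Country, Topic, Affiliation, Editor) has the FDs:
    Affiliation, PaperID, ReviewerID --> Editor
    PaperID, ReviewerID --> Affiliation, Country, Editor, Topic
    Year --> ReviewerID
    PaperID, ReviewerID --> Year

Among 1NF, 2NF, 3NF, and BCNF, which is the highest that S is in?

3NF

Candidate keys: {PaperID, ReviewerID}, {PaperID, Year}. Prime attributes: {PaperID, ReviewerID, Year}.
For Year --> ReviewerID we have {Year}⁺ = {ReviewerID, Year}; {Year} is not a superkey, so BCNF fails.
But every attribute on its right side ({ReviewerID}) is prime, and the same holds for every other non-superkey FD, so 3NF still holds.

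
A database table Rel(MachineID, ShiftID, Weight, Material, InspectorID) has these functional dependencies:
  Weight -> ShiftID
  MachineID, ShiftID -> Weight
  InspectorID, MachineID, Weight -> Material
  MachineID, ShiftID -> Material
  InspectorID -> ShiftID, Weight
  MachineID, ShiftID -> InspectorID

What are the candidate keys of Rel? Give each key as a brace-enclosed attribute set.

No FD produces {MachineID}, so it must be in every candidate key.
{InspectorID, MachineID}⁺ = {InspectorID, MachineID, Material, ShiftID, Weight}, which is every attribute, so {InspectorID, MachineID} is a candidate key.
{MachineID, ShiftID}⁺ = {InspectorID, MachineID, Material, ShiftID, Weight}, which is every attribute, so {MachineID, ShiftID} is a candidate key.
{MachineID, Weight}⁺ = {InspectorID, MachineID, Material, ShiftID, Weight}, which is every attribute, so {MachineID, Weight} is a candidate key.
Any other superkey properly contains one of these, so there are no further candidate keys.

{InspectorID, MachineID}, {MachineID, ShiftID}, {MachineID, Weight}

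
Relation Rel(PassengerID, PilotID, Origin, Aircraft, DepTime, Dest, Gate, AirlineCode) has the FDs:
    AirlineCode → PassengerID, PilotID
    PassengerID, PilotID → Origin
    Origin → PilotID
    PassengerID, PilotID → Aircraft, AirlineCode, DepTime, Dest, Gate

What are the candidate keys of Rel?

{AirlineCode}⁺ = {Aircraft, AirlineCode, DepTime, Dest, Gate, Origin, PassengerID, PilotID}, which is every attribute, so {AirlineCode} is a candidate key.
{Origin, PassengerID}⁺ = {Aircraft, AirlineCode, DepTime, Dest, Gate, Origin, PassengerID, PilotID}, which is every attribute, so {Origin, PassengerID} is a candidate key.
{PassengerID, PilotID}⁺ = {Aircraft, AirlineCode, DepTime, Dest, Gate, Origin, PassengerID, PilotID}, which is every attribute, so {PassengerID, PilotID} is a candidate key.
These are minimal and exhaustive — every other superkey contains one of them.

{AirlineCode}, {Origin, PassengerID}, {PassengerID, PilotID}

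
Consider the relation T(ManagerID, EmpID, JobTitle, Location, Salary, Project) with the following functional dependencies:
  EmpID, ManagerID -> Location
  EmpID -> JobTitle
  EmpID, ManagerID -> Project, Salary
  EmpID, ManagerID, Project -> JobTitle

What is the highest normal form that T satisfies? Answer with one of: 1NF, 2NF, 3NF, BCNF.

Candidate key: {EmpID, ManagerID}. Prime attributes: {EmpID, ManagerID}.
EmpID -> JobTitle breaks BCNF: {EmpID}⁺ = {EmpID, JobTitle}, so {EmpID} is not a superkey.
EmpID -> JobTitle has non-prime {JobTitle} on the right and a non-superkey on the left, so 3NF fails.
The proper key subset {EmpID} of {EmpID, ManagerID} determines non-prime {JobTitle}, so the relation is not even in 2NF.

1NF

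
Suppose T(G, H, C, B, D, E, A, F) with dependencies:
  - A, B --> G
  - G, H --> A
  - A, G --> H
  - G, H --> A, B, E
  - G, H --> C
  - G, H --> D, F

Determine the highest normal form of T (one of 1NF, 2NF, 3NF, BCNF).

BCNF

Candidate keys: {A, B}, {A, G}, {G, H}. Prime attributes: {A, B, G, H}.
Each dependency's left side is a superkey — BCNF holds.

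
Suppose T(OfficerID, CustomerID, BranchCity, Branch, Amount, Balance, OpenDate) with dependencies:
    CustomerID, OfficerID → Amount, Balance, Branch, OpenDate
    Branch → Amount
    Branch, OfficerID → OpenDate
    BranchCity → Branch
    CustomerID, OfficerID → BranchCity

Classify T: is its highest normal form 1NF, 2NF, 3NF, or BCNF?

2NF

Candidate key: {CustomerID, OfficerID}. Prime attributes: {CustomerID, OfficerID}.
Branch → Amount: {Branch}⁺ = {Amount, Branch}, which is not all of the attributes, so the left side is not a superkey — BCNF is violated.
Branch → Amount determines the non-prime attribute {Amount} from a non-superkey — 3NF is violated.
No proper subset of a key has a non-prime attribute in its closure, so there is no partial dependency; 2NF holds.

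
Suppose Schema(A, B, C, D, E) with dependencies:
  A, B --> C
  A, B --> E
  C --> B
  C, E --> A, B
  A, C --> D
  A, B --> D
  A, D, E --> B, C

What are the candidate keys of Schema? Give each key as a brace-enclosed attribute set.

{A, B}⁺ = {A, B, C, D, E}, which is every attribute, so {A, B} is a candidate key.
{A, C}⁺ = {A, B, C, D, E}, which is every attribute, so {A, C} is a candidate key.
{C, E}⁺ = {A, B, C, D, E}, which is every attribute, so {C, E} is a candidate key.
{A, D, E}⁺ = {A, B, C, D, E}, which is every attribute, so {A, D, E} is a candidate key.
Any other superkey properly contains one of these, so there are no further candidate keys.

{A, B}, {A, C}, {A, D, E}, {C, E}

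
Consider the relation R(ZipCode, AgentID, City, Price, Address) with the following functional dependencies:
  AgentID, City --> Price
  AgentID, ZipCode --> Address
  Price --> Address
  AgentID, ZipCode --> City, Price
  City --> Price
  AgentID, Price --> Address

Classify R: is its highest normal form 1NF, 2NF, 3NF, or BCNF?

2NF

Candidate key: {AgentID, ZipCode}. Prime attributes: {AgentID, ZipCode}.
AgentID, City --> Price: {AgentID, City}⁺ = {Address, AgentID, City, Price}, which is not all of the attributes, so the left side is not a superkey — BCNF is violated.
AgentID, City --> Price has non-prime {Price} on the right and a non-superkey on the left, so 3NF fails.
No non-prime attribute depends on a proper subset of any candidate key, so 2NF holds.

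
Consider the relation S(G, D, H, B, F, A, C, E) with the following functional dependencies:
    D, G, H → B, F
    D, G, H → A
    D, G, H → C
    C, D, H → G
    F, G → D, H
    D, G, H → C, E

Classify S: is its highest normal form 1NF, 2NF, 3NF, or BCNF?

BCNF

Candidate keys: {C, D, H}, {D, G, H}, {F, G}. Prime attributes: {C, D, F, G, H}.
Each dependency's left side is a superkey — BCNF holds.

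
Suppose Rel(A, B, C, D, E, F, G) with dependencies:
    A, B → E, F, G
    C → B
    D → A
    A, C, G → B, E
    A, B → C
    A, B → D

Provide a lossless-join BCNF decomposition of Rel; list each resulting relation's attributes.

{A, D}; {B, C}; {C, D, E, F, G}

Candidate keys of the original relation: {A, B}, {A, C}, {B, D}, {C, D}.
In {A, B, C, D, E, F, G}, {C} is not a superkey ({C}⁺ restricted to this set is {B, C}), so split on C → B into {B, C} and {A, C, D, E, F, G}.
{B, C} is in BCNF.
In {A, C, D, E, F, G}, {D} is not a superkey ({D}⁺ restricted to this set is {A, D}), so split on D → A into {A, D} and {C, D, E, F, G}.
{A, D} is in BCNF.
{C, D, E, F, G} is in BCNF.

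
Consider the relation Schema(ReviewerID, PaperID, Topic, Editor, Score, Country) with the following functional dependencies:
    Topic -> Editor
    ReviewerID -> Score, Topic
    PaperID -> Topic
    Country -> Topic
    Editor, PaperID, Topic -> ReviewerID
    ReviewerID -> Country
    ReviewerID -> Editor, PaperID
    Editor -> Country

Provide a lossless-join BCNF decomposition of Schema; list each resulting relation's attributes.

{Country, Editor, Topic}; {PaperID, ReviewerID, Score, Topic}

Candidate keys of the original relation: {PaperID}, {ReviewerID}.
Within {Country, Editor, PaperID, ReviewerID, Score, Topic}: {Topic}⁺ ∩ {Country, Editor, PaperID, ReviewerID, Score, Topic} = {Country, Editor, Topic}, not the whole set, so Topic -> Country, Editor violates BCNF; decompose into {Country, Editor, Topic} and {PaperID, ReviewerID, Score, Topic}.
{Country, Editor, Topic} has no BCNF violation.
{PaperID, ReviewerID, Score, Topic} has no BCNF violation.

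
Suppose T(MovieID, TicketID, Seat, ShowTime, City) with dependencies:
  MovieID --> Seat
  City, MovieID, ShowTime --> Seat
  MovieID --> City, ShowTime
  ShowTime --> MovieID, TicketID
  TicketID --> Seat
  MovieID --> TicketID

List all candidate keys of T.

Closure of {MovieID} is {City, MovieID, Seat, ShowTime, TicketID}, the whole schema; {MovieID} is a candidate key.
Closure of {ShowTime} is {City, MovieID, Seat, ShowTime, TicketID}, the whole schema; {ShowTime} is a candidate key.
Any other superkey properly contains one of these, so there are no further candidate keys.

{MovieID}, {ShowTime}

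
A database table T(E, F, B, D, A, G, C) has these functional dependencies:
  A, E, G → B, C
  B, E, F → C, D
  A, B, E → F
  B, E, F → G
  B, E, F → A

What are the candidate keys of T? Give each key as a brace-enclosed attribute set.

{E} never appears on the right of any FD, so every key must include it.
Closure of {A, B, E} is {A, B, C, D, E, F, G}, the whole schema; {A, B, E} is a candidate key.
Closure of {A, E, G} is {A, B, C, D, E, F, G}, the whole schema; {A, E, G} is a candidate key.
Closure of {B, E, F} is {A, B, C, D, E, F, G}, the whole schema; {B, E, F} is a candidate key.
Any other superkey properly contains one of these, so there are no further candidate keys.

{A, B, E}, {A, E, G}, {B, E, F}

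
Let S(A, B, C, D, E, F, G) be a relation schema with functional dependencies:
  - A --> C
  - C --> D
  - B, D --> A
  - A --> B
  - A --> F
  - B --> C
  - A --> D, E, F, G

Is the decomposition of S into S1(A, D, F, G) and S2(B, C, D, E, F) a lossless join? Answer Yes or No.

No

Common attributes: {D, F}; their closure is {D, F}.
The closure covers neither S1 nor S2 entirely; the join is not lossless.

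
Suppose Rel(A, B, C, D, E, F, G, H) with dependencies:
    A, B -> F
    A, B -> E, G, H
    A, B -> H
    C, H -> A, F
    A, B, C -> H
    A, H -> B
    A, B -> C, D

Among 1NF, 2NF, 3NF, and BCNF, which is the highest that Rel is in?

Candidate keys: {A, B}, {A, H}, {C, H}. Prime attributes: {A, B, C, H}.
Every FD has a superkey on the left, so the relation is in BCNF.

BCNF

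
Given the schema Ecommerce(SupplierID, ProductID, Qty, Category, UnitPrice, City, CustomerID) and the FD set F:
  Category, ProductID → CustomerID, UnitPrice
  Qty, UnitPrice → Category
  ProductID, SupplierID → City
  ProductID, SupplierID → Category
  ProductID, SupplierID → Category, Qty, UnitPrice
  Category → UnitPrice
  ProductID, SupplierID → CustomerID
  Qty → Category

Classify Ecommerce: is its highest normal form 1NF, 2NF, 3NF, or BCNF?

2NF

Candidate key: {ProductID, SupplierID}. Prime attributes: {ProductID, SupplierID}.
Category, ProductID → CustomerID, UnitPrice breaks BCNF: {Category, ProductID}⁺ = {Category, CustomerID, ProductID, UnitPrice}, so {Category, ProductID} is not a superkey.
Because {CustomerID, UnitPrice} are non-prime and the left side of Category, ProductID → CustomerID, UnitPrice is not a superkey, the relation is not in 3NF.
No proper subset of a key has a non-prime attribute in its closure, so there is no partial dependency; 2NF holds.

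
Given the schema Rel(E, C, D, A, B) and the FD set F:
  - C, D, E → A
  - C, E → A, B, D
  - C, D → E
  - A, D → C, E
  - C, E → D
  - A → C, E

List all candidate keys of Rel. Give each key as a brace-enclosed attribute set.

{A}, {C, D}, {C, E}

{A}⁺ = {A, B, C, D, E} — all of the relation — so {A} is a candidate key.
{C, D}⁺ = {A, B, C, D, E} — all of the relation — so {C, D} is a candidate key.
{C, E}⁺ = {A, B, C, D, E} — all of the relation — so {C, E} is a candidate key.
No proper subset of any of these is a key, and no other minimal superkey exists.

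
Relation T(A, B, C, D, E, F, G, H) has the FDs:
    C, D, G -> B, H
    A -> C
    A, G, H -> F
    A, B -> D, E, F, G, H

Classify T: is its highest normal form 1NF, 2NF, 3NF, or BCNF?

Candidate keys: {A, B}, {A, D, G}. Prime attributes: {A, B, D, G}.
C, D, G -> B, H breaks BCNF: {C, D, G}⁺ = {B, C, D, G, H}, so {C, D, G} is not a superkey.
C, D, G -> B, H has non-prime {H} on the right and a non-superkey on the left, so 3NF fails.
The proper key subset {A} of {A, B} determines non-prime {C}, so the relation is not even in 2NF.

1NF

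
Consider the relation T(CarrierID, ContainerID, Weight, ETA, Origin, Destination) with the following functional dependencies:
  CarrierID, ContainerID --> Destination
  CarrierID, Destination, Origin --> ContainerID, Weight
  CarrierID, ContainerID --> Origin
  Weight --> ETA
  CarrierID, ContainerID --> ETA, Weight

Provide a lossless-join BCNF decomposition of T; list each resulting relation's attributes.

{CarrierID, ContainerID, Destination, Origin, Weight}; {ETA, Weight}

Candidate keys of the original relation: {CarrierID, ContainerID}, {CarrierID, Destination, Origin}.
In {CarrierID, ContainerID, Destination, ETA, Origin, Weight}, {Weight} is not a superkey ({Weight}⁺ restricted to this set is {ETA, Weight}), so split on Weight --> ETA into {ETA, Weight} and {CarrierID, ContainerID, Destination, Origin, Weight}.
{ETA, Weight}: every determinant is a superkey — BCNF.
{CarrierID, ContainerID, Destination, Origin, Weight}: every determinant is a superkey — BCNF.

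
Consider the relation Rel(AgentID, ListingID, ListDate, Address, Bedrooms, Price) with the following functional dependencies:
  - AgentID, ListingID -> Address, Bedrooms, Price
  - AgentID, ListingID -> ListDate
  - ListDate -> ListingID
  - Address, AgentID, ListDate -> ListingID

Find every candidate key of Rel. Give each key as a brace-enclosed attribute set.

No FD produces {AgentID}, so it must be in every candidate key.
Closure of {AgentID, ListDate} is {Address, AgentID, Bedrooms, ListDate, ListingID, Price}, the whole schema; {AgentID, ListDate} is a candidate key.
Closure of {AgentID, ListingID} is {Address, AgentID, Bedrooms, ListDate, ListingID, Price}, the whole schema; {AgentID, ListingID} is a candidate key.
These are minimal and exhaustive — every other superkey contains one of them.

{AgentID, ListDate}, {AgentID, ListingID}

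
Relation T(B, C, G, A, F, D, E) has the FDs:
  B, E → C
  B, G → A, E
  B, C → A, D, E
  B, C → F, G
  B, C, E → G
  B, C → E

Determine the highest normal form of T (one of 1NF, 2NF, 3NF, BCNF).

BCNF

Candidate keys: {B, C}, {B, E}, {B, G}. Prime attributes: {B, C, E, G}.
Each dependency's left side is a superkey — BCNF holds.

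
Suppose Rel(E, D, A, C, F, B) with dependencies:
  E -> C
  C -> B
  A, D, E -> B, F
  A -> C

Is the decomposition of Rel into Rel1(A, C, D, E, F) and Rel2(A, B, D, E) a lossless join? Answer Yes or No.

The shared attributes are {A, D, E} and {A, D, E}⁺ = {A, B, C, D, E, F}.
Since Rel1 ⊆ {A, B, C, D, E, F}, the intersection is a superkey of Rel1; the decomposition is lossless.

Yes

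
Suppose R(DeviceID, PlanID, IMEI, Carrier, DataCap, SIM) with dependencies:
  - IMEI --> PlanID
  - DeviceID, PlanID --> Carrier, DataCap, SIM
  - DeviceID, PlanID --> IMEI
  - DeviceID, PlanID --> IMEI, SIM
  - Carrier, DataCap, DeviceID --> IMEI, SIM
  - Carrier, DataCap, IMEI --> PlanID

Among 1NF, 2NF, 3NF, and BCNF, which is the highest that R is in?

Candidate keys: {Carrier, DataCap, DeviceID}, {DeviceID, IMEI}, {DeviceID, PlanID}. Prime attributes: {Carrier, DataCap, DeviceID, IMEI, PlanID}.
IMEI --> PlanID: {IMEI}⁺ = {IMEI, PlanID}, which is not all of the attributes, so the left side is not a superkey — BCNF is violated.
Since {PlanID} ⊆ prime attributes and every other non-superkey FD also has a prime right side, the schema is in 3NF.

3NF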